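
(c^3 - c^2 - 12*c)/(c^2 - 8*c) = (c^2 - c - 12)/(c - 8)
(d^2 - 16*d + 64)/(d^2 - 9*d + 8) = (d - 8)/(d - 1)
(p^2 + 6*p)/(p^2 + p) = (p + 6)/(p + 1)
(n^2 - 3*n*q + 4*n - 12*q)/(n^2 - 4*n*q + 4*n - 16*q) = (-n + 3*q)/(-n + 4*q)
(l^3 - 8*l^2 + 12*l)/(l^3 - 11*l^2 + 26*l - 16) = l*(l - 6)/(l^2 - 9*l + 8)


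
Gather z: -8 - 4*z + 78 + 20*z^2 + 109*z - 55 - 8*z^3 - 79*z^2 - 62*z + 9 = -8*z^3 - 59*z^2 + 43*z + 24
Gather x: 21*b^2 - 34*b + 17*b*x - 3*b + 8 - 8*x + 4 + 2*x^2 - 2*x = 21*b^2 - 37*b + 2*x^2 + x*(17*b - 10) + 12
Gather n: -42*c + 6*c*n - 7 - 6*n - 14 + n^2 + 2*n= -42*c + n^2 + n*(6*c - 4) - 21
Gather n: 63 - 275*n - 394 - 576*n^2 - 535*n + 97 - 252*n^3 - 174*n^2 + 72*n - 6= -252*n^3 - 750*n^2 - 738*n - 240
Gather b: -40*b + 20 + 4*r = -40*b + 4*r + 20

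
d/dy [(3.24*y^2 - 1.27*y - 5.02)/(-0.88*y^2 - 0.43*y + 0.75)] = (-2.5108*y^2 - 3.9752*y - 3.1111)/(0.7744*y^4 + 0.7568*y^3 - 1.1351*y^2 - 0.645*y + 0.5625)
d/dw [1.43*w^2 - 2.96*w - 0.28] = 2.86*w - 2.96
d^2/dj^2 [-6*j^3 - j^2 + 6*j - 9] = -36*j - 2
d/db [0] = 0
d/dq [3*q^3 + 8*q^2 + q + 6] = 9*q^2 + 16*q + 1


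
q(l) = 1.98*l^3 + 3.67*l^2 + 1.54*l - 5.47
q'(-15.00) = 1227.94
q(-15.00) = -5885.32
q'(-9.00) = 416.62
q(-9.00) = -1165.48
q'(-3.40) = 45.25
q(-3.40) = -46.10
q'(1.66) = 30.09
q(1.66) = 16.26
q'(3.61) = 105.45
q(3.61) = 141.07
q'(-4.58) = 92.52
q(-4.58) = -125.76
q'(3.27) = 89.06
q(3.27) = 108.04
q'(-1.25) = 1.65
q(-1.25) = -5.53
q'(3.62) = 105.95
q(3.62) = 142.13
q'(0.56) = 7.51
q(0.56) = -3.11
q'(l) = 5.94*l^2 + 7.34*l + 1.54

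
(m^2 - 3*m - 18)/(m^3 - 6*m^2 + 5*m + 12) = (m^2 - 3*m - 18)/(m^3 - 6*m^2 + 5*m + 12)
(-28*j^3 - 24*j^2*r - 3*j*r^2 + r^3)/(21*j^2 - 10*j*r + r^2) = (4*j^2 + 4*j*r + r^2)/(-3*j + r)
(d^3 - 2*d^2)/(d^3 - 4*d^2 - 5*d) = d*(2 - d)/(-d^2 + 4*d + 5)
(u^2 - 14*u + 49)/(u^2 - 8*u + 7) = (u - 7)/(u - 1)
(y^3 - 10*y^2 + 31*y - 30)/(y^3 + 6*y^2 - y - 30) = (y^2 - 8*y + 15)/(y^2 + 8*y + 15)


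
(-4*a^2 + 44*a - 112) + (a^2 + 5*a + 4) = -3*a^2 + 49*a - 108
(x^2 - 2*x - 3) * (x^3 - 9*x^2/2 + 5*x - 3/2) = x^5 - 13*x^4/2 + 11*x^3 + 2*x^2 - 12*x + 9/2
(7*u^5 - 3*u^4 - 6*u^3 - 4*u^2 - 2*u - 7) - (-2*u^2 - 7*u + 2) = 7*u^5 - 3*u^4 - 6*u^3 - 2*u^2 + 5*u - 9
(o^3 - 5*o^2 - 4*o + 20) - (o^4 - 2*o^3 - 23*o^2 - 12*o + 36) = -o^4 + 3*o^3 + 18*o^2 + 8*o - 16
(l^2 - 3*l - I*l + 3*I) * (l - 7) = l^3 - 10*l^2 - I*l^2 + 21*l + 10*I*l - 21*I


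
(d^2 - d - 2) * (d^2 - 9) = d^4 - d^3 - 11*d^2 + 9*d + 18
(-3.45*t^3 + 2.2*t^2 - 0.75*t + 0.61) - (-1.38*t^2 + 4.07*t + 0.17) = -3.45*t^3 + 3.58*t^2 - 4.82*t + 0.44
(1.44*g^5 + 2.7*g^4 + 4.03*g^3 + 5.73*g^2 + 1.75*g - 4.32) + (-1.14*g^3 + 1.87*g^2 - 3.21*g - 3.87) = 1.44*g^5 + 2.7*g^4 + 2.89*g^3 + 7.6*g^2 - 1.46*g - 8.19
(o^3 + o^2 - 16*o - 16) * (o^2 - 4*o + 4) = o^5 - 3*o^4 - 16*o^3 + 52*o^2 - 64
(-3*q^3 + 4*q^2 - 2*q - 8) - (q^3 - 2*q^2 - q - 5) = -4*q^3 + 6*q^2 - q - 3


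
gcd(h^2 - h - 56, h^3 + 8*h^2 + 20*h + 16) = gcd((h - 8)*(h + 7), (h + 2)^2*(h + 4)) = 1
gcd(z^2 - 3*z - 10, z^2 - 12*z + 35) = z - 5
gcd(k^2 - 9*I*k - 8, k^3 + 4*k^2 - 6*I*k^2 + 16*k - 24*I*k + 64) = k - 8*I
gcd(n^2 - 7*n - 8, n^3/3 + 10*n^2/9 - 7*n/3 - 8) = 1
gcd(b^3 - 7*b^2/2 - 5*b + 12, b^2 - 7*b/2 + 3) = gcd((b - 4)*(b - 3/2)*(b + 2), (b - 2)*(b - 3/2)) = b - 3/2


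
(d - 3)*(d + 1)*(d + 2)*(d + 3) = d^4 + 3*d^3 - 7*d^2 - 27*d - 18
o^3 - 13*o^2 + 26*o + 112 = (o - 8)*(o - 7)*(o + 2)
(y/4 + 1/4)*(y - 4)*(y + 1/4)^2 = y^4/4 - 5*y^3/8 - 87*y^2/64 - 35*y/64 - 1/16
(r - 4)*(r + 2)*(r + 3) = r^3 + r^2 - 14*r - 24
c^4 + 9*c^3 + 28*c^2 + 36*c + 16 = (c + 1)*(c + 2)^2*(c + 4)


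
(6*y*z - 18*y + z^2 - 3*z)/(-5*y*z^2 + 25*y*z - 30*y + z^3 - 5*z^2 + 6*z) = (-6*y - z)/(5*y*z - 10*y - z^2 + 2*z)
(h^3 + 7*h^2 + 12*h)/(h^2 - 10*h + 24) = h*(h^2 + 7*h + 12)/(h^2 - 10*h + 24)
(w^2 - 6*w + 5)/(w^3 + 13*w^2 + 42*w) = (w^2 - 6*w + 5)/(w*(w^2 + 13*w + 42))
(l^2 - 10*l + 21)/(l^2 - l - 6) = (l - 7)/(l + 2)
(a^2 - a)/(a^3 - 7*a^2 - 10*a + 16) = a/(a^2 - 6*a - 16)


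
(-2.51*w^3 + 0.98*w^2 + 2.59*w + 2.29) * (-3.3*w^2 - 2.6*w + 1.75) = 8.283*w^5 + 3.292*w^4 - 15.4875*w^3 - 12.576*w^2 - 1.4215*w + 4.0075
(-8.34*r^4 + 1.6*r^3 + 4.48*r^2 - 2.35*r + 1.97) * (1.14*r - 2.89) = -9.5076*r^5 + 25.9266*r^4 + 0.483199999999999*r^3 - 15.6262*r^2 + 9.0373*r - 5.6933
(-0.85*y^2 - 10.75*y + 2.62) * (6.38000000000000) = -5.423*y^2 - 68.585*y + 16.7156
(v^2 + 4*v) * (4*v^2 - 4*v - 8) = 4*v^4 + 12*v^3 - 24*v^2 - 32*v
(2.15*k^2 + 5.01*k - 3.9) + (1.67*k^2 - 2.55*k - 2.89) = 3.82*k^2 + 2.46*k - 6.79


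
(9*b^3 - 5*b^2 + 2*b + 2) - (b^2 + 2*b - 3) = 9*b^3 - 6*b^2 + 5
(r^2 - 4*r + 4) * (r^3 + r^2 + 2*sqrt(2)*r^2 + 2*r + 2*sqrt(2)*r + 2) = r^5 - 3*r^4 + 2*sqrt(2)*r^4 - 6*sqrt(2)*r^3 + 2*r^3 - 2*r^2 + 8*sqrt(2)*r + 8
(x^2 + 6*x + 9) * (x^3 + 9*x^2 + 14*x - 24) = x^5 + 15*x^4 + 77*x^3 + 141*x^2 - 18*x - 216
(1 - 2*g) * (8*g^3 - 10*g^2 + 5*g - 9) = -16*g^4 + 28*g^3 - 20*g^2 + 23*g - 9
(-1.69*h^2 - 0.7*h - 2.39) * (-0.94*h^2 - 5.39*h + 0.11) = 1.5886*h^4 + 9.7671*h^3 + 5.8337*h^2 + 12.8051*h - 0.2629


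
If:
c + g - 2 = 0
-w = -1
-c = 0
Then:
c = 0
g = 2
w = 1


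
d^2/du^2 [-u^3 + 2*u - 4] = -6*u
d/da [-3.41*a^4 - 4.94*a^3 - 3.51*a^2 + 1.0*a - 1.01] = -13.64*a^3 - 14.82*a^2 - 7.02*a + 1.0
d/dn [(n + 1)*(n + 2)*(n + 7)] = 3*n^2 + 20*n + 23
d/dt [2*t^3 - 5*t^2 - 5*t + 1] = 6*t^2 - 10*t - 5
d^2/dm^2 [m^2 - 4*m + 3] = 2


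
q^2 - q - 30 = (q - 6)*(q + 5)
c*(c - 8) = c^2 - 8*c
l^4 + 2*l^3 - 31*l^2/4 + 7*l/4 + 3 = (l - 3/2)*(l - 1)*(l + 1/2)*(l + 4)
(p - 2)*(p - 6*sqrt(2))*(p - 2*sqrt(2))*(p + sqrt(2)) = p^4 - 7*sqrt(2)*p^3 - 2*p^3 + 8*p^2 + 14*sqrt(2)*p^2 - 16*p + 24*sqrt(2)*p - 48*sqrt(2)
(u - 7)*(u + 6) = u^2 - u - 42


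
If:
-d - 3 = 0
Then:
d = -3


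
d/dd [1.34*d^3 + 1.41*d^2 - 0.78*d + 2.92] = 4.02*d^2 + 2.82*d - 0.78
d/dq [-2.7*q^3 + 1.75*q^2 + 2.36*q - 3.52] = -8.1*q^2 + 3.5*q + 2.36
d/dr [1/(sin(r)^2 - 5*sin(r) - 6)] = (5 - 2*sin(r))*cos(r)/((sin(r) - 6)^2*(sin(r) + 1)^2)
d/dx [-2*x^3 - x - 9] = -6*x^2 - 1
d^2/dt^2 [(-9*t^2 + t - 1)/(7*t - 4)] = -330/(343*t^3 - 588*t^2 + 336*t - 64)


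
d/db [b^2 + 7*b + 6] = 2*b + 7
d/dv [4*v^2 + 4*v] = 8*v + 4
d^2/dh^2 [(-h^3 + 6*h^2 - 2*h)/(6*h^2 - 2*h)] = -1/(27*h^3 - 27*h^2 + 9*h - 1)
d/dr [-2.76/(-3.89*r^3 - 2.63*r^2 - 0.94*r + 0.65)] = (-32.2092*r^2 - 14.5176*r - 2.5944)/(3.89*r^3 + 2.63*r^2 + 0.94*r - 0.65)^2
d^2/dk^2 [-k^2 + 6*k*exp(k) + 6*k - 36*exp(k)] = 6*k*exp(k) - 24*exp(k) - 2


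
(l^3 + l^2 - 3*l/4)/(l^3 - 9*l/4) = (2*l - 1)/(2*l - 3)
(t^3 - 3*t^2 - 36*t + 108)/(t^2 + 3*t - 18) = t - 6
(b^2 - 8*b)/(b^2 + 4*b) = (b - 8)/(b + 4)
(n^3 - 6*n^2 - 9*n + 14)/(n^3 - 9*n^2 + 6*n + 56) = (n - 1)/(n - 4)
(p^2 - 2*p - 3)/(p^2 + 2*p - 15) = (p + 1)/(p + 5)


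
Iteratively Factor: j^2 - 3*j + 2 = (j - 2)*(j - 1)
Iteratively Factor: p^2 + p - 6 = (p - 2)*(p + 3)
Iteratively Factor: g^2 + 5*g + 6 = (g + 2)*(g + 3)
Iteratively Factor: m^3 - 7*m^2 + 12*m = (m - 3)*(m^2 - 4*m) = m*(m - 3)*(m - 4)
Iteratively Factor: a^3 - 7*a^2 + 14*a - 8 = (a - 4)*(a^2 - 3*a + 2) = (a - 4)*(a - 1)*(a - 2)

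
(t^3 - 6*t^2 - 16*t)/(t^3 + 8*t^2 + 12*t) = (t - 8)/(t + 6)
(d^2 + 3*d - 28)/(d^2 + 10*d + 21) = (d - 4)/(d + 3)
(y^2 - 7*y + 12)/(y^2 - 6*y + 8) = (y - 3)/(y - 2)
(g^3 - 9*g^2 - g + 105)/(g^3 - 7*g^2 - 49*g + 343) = (g^2 - 2*g - 15)/(g^2 - 49)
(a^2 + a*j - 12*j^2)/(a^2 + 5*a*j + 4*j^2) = (a - 3*j)/(a + j)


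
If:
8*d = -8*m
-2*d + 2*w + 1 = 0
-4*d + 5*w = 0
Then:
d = 5/2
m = -5/2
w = 2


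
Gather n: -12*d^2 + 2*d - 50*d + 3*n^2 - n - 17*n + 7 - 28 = -12*d^2 - 48*d + 3*n^2 - 18*n - 21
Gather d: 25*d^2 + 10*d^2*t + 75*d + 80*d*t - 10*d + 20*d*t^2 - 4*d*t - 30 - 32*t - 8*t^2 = d^2*(10*t + 25) + d*(20*t^2 + 76*t + 65) - 8*t^2 - 32*t - 30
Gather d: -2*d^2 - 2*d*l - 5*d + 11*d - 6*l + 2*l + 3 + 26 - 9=-2*d^2 + d*(6 - 2*l) - 4*l + 20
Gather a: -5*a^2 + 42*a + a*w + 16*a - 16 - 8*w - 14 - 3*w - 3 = -5*a^2 + a*(w + 58) - 11*w - 33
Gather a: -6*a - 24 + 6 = -6*a - 18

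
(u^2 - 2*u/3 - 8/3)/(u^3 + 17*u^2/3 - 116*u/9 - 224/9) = 3*(u - 2)/(3*u^2 + 13*u - 56)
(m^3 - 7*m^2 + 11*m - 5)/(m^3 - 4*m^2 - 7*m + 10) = (m - 1)/(m + 2)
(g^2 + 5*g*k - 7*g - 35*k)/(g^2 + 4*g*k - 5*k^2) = (g - 7)/(g - k)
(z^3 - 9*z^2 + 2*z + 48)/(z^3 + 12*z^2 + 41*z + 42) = (z^2 - 11*z + 24)/(z^2 + 10*z + 21)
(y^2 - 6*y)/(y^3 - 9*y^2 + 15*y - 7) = y*(y - 6)/(y^3 - 9*y^2 + 15*y - 7)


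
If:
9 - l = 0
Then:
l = 9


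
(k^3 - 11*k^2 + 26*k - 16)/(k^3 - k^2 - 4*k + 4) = (k - 8)/(k + 2)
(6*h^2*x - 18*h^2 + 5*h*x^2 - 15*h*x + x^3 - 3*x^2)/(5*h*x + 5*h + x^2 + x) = (6*h^2*x - 18*h^2 + 5*h*x^2 - 15*h*x + x^3 - 3*x^2)/(5*h*x + 5*h + x^2 + x)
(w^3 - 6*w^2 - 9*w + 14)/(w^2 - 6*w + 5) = (w^2 - 5*w - 14)/(w - 5)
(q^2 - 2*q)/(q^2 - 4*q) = (q - 2)/(q - 4)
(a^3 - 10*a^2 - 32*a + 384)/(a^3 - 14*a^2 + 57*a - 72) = (a^2 - 2*a - 48)/(a^2 - 6*a + 9)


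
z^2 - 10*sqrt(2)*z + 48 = (z - 6*sqrt(2))*(z - 4*sqrt(2))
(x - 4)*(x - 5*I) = x^2 - 4*x - 5*I*x + 20*I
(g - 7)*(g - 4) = g^2 - 11*g + 28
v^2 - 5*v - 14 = (v - 7)*(v + 2)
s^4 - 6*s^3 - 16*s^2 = s^2*(s - 8)*(s + 2)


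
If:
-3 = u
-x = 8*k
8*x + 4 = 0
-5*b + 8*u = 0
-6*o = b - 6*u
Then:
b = -24/5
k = 1/16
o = -11/5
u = -3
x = -1/2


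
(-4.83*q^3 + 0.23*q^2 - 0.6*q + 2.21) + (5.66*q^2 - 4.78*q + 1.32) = -4.83*q^3 + 5.89*q^2 - 5.38*q + 3.53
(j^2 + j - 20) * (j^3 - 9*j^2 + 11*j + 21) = j^5 - 8*j^4 - 18*j^3 + 212*j^2 - 199*j - 420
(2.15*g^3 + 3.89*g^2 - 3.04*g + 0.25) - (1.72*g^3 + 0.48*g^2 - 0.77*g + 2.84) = 0.43*g^3 + 3.41*g^2 - 2.27*g - 2.59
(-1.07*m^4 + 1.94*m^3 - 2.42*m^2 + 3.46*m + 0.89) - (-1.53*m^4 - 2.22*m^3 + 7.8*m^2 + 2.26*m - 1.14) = 0.46*m^4 + 4.16*m^3 - 10.22*m^2 + 1.2*m + 2.03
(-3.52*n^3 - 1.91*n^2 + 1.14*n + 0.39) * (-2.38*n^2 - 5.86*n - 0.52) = 8.3776*n^5 + 25.173*n^4 + 10.3098*n^3 - 6.6154*n^2 - 2.8782*n - 0.2028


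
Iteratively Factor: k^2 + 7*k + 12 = (k + 3)*(k + 4)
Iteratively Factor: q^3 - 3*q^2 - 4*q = (q + 1)*(q^2 - 4*q) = q*(q + 1)*(q - 4)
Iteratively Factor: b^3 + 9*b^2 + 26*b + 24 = (b + 3)*(b^2 + 6*b + 8) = (b + 2)*(b + 3)*(b + 4)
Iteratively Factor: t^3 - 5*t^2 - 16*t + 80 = (t - 4)*(t^2 - t - 20) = (t - 5)*(t - 4)*(t + 4)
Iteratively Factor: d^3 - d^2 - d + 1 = (d - 1)*(d^2 - 1) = (d - 1)*(d + 1)*(d - 1)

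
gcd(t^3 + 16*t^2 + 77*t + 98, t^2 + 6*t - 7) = t + 7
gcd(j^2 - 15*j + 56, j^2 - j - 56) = j - 8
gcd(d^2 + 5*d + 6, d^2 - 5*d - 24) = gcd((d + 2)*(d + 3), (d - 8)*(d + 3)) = d + 3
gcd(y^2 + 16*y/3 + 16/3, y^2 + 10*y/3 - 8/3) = y + 4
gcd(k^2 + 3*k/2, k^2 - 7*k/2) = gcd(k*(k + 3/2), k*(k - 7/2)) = k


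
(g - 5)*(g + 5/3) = g^2 - 10*g/3 - 25/3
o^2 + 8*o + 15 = (o + 3)*(o + 5)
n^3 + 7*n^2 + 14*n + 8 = (n + 1)*(n + 2)*(n + 4)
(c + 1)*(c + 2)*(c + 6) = c^3 + 9*c^2 + 20*c + 12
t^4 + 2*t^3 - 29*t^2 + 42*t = t*(t - 3)*(t - 2)*(t + 7)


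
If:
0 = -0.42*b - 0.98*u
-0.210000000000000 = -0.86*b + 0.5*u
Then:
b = 0.20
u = -0.08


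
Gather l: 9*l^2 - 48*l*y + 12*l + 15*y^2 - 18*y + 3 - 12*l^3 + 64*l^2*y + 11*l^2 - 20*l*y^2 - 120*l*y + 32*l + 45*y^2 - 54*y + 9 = -12*l^3 + l^2*(64*y + 20) + l*(-20*y^2 - 168*y + 44) + 60*y^2 - 72*y + 12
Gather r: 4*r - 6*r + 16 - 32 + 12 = -2*r - 4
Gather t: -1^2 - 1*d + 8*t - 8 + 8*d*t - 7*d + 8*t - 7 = -8*d + t*(8*d + 16) - 16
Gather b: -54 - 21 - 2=-77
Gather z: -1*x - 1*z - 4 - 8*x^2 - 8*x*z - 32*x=-8*x^2 - 33*x + z*(-8*x - 1) - 4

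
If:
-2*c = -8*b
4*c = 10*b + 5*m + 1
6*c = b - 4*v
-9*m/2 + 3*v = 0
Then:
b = 6/151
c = 24/151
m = -23/151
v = -69/302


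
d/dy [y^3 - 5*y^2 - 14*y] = 3*y^2 - 10*y - 14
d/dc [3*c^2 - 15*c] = 6*c - 15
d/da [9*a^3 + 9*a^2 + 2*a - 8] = 27*a^2 + 18*a + 2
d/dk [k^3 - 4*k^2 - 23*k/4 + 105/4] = 3*k^2 - 8*k - 23/4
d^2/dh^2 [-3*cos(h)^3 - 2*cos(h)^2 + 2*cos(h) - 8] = cos(h)/4 + 4*cos(2*h) + 27*cos(3*h)/4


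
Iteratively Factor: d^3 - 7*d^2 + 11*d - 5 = (d - 1)*(d^2 - 6*d + 5) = (d - 1)^2*(d - 5)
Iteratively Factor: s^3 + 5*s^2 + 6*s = (s)*(s^2 + 5*s + 6) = s*(s + 3)*(s + 2)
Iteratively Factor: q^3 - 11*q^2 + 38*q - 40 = (q - 2)*(q^2 - 9*q + 20) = (q - 4)*(q - 2)*(q - 5)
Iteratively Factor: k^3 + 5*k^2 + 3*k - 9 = (k + 3)*(k^2 + 2*k - 3) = (k + 3)^2*(k - 1)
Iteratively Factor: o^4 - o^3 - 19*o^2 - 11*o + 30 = (o + 3)*(o^3 - 4*o^2 - 7*o + 10) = (o - 5)*(o + 3)*(o^2 + o - 2) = (o - 5)*(o - 1)*(o + 3)*(o + 2)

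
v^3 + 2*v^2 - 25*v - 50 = (v - 5)*(v + 2)*(v + 5)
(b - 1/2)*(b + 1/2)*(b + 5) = b^3 + 5*b^2 - b/4 - 5/4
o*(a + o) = a*o + o^2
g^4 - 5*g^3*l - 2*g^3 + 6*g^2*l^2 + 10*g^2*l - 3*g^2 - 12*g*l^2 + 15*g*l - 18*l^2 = (g - 3)*(g + 1)*(g - 3*l)*(g - 2*l)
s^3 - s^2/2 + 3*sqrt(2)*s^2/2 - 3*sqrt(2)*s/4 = s*(s - 1/2)*(s + 3*sqrt(2)/2)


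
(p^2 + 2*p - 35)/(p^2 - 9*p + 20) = (p + 7)/(p - 4)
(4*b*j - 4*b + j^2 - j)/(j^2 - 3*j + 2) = (4*b + j)/(j - 2)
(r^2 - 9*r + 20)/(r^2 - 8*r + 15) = (r - 4)/(r - 3)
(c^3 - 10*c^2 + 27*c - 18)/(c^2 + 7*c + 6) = (c^3 - 10*c^2 + 27*c - 18)/(c^2 + 7*c + 6)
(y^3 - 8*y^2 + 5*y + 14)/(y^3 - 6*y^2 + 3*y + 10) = (y - 7)/(y - 5)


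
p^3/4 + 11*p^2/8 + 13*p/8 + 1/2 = (p/4 + 1)*(p + 1/2)*(p + 1)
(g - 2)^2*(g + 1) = g^3 - 3*g^2 + 4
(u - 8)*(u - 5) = u^2 - 13*u + 40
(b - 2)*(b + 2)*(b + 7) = b^3 + 7*b^2 - 4*b - 28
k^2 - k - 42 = (k - 7)*(k + 6)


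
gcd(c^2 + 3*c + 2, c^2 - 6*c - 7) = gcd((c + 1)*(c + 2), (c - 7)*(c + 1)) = c + 1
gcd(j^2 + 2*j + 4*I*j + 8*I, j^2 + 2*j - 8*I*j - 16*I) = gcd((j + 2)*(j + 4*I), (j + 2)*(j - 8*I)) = j + 2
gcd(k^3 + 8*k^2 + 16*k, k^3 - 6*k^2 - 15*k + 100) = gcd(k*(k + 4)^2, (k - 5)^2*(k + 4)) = k + 4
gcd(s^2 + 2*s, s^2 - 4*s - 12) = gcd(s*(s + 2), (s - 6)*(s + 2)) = s + 2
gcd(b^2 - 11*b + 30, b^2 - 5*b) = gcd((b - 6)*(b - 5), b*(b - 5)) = b - 5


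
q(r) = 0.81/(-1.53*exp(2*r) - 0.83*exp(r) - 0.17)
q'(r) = 0.81*(3.06*exp(2*r) + 0.83*exp(r))/(-1.53*exp(2*r) - 0.83*exp(r) - 0.17)^2 = (2.4786*exp(r) + 0.6723)*exp(r)/(1.53*exp(2*r) + 0.83*exp(r) + 0.17)^2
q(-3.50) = -4.12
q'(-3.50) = 0.58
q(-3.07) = -3.82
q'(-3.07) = 0.81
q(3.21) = -0.00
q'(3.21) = 0.00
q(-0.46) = -0.62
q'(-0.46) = 0.83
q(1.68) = -0.02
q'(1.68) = 0.03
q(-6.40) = -4.73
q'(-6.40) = 0.04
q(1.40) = -0.03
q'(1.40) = 0.05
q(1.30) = -0.03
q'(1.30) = 0.06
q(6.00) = 0.00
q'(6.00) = 0.00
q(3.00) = 0.00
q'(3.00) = 0.00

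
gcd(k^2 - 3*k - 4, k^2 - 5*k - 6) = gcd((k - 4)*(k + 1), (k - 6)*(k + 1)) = k + 1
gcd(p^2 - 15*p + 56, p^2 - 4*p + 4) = 1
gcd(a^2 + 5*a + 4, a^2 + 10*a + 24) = a + 4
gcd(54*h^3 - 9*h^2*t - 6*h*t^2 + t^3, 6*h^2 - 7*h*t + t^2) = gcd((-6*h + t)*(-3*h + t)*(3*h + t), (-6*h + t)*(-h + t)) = -6*h + t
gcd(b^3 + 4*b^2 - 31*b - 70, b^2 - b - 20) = b - 5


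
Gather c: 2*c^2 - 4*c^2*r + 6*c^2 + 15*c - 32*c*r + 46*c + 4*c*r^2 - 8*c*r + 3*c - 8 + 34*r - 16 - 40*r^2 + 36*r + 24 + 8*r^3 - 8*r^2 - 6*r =c^2*(8 - 4*r) + c*(4*r^2 - 40*r + 64) + 8*r^3 - 48*r^2 + 64*r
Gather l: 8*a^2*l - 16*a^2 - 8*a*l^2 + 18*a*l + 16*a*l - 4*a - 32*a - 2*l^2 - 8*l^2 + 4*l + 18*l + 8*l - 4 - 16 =-16*a^2 - 36*a + l^2*(-8*a - 10) + l*(8*a^2 + 34*a + 30) - 20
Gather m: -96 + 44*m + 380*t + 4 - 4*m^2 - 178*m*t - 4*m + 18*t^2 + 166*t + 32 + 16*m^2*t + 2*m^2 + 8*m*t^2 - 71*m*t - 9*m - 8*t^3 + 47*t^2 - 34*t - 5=m^2*(16*t - 2) + m*(8*t^2 - 249*t + 31) - 8*t^3 + 65*t^2 + 512*t - 65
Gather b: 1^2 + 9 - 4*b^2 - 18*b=-4*b^2 - 18*b + 10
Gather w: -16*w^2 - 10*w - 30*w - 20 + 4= -16*w^2 - 40*w - 16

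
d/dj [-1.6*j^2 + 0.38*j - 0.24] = 0.38 - 3.2*j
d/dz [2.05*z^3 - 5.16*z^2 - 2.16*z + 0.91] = 6.15*z^2 - 10.32*z - 2.16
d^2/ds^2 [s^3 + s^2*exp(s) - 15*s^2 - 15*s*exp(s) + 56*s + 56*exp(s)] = s^2*exp(s) - 11*s*exp(s) + 6*s + 28*exp(s) - 30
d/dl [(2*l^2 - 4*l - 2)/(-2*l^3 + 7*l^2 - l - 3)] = 2*(2*l^4 - 8*l^3 + 7*l^2 + 8*l + 5)/(4*l^6 - 28*l^5 + 53*l^4 - 2*l^3 - 41*l^2 + 6*l + 9)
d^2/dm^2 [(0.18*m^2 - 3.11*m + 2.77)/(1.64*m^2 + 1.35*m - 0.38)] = (4.44089209850063e-16*m^4 - 17.526352*m^3 + 45.374208*m^2 + 25.167768*m + 10.410302)/(4.410944*m^6 + 10.89288*m^5 + 5.900556*m^4 - 2.587545*m^3 - 1.367202*m^2 + 0.58482*m - 0.054872)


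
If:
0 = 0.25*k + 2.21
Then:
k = -8.84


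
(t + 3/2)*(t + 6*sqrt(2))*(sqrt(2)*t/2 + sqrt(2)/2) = sqrt(2)*t^3/2 + 5*sqrt(2)*t^2/4 + 6*t^2 + 3*sqrt(2)*t/4 + 15*t + 9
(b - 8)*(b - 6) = b^2 - 14*b + 48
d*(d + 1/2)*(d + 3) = d^3 + 7*d^2/2 + 3*d/2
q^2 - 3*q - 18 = (q - 6)*(q + 3)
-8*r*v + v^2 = v*(-8*r + v)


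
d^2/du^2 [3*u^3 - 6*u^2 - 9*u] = 18*u - 12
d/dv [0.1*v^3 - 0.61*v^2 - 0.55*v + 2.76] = 0.3*v^2 - 1.22*v - 0.55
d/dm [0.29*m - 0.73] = 0.290000000000000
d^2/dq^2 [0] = 0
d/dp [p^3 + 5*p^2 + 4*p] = 3*p^2 + 10*p + 4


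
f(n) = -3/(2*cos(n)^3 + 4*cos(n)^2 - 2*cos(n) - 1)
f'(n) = -3*(6*sin(n)*cos(n)^2 + 8*sin(n)*cos(n) - 2*sin(n))/(2*cos(n)^3 + 4*cos(n)^2 - 2*cos(n) - 1)^2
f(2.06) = -4.87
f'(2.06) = 30.99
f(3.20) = -1.00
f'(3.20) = -0.08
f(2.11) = -3.70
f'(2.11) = 17.73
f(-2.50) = -1.40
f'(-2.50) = -1.78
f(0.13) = -1.03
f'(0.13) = -0.55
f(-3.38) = -1.04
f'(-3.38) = 0.35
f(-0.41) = -1.45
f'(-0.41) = 2.89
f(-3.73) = -1.32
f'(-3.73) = 1.44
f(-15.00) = -1.54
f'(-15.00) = -2.37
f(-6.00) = -1.18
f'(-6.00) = -1.46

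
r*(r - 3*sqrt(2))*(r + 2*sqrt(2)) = r^3 - sqrt(2)*r^2 - 12*r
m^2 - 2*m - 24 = (m - 6)*(m + 4)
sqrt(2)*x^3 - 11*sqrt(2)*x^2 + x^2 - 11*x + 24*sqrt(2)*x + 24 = (x - 8)*(x - 3)*(sqrt(2)*x + 1)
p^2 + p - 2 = (p - 1)*(p + 2)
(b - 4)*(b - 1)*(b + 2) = b^3 - 3*b^2 - 6*b + 8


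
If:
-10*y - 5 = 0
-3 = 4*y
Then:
No Solution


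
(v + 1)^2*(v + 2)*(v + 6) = v^4 + 10*v^3 + 29*v^2 + 32*v + 12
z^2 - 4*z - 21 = (z - 7)*(z + 3)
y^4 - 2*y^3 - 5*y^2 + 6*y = y*(y - 3)*(y - 1)*(y + 2)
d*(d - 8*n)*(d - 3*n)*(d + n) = d^4 - 10*d^3*n + 13*d^2*n^2 + 24*d*n^3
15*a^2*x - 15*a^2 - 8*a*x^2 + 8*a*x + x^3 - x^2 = (-5*a + x)*(-3*a + x)*(x - 1)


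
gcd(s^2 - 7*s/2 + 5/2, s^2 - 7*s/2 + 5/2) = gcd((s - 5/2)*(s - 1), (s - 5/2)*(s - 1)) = s^2 - 7*s/2 + 5/2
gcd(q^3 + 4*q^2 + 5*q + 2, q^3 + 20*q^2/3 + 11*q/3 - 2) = q + 1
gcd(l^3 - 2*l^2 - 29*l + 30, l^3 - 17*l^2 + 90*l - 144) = l - 6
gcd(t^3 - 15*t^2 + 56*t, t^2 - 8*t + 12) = 1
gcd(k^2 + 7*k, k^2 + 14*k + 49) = k + 7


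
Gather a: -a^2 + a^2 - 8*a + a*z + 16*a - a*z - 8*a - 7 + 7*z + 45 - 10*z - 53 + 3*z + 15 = 0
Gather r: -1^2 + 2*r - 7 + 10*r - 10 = 12*r - 18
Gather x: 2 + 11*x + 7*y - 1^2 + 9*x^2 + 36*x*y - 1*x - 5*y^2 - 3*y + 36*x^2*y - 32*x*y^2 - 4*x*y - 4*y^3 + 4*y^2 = x^2*(36*y + 9) + x*(-32*y^2 + 32*y + 10) - 4*y^3 - y^2 + 4*y + 1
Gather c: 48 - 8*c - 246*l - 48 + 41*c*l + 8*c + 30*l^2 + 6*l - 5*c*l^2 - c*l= c*(-5*l^2 + 40*l) + 30*l^2 - 240*l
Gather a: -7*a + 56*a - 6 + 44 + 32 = 49*a + 70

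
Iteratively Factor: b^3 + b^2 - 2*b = (b - 1)*(b^2 + 2*b) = (b - 1)*(b + 2)*(b)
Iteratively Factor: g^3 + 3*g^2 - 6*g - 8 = (g + 4)*(g^2 - g - 2) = (g + 1)*(g + 4)*(g - 2)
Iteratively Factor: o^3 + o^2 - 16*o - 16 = (o + 4)*(o^2 - 3*o - 4) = (o - 4)*(o + 4)*(o + 1)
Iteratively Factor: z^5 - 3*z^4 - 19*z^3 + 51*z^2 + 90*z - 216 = (z + 3)*(z^4 - 6*z^3 - z^2 + 54*z - 72) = (z - 2)*(z + 3)*(z^3 - 4*z^2 - 9*z + 36) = (z - 4)*(z - 2)*(z + 3)*(z^2 - 9) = (z - 4)*(z - 2)*(z + 3)^2*(z - 3)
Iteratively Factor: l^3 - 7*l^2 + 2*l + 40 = (l + 2)*(l^2 - 9*l + 20) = (l - 4)*(l + 2)*(l - 5)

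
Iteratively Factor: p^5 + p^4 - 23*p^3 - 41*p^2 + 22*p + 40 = (p - 1)*(p^4 + 2*p^3 - 21*p^2 - 62*p - 40) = (p - 1)*(p + 4)*(p^3 - 2*p^2 - 13*p - 10) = (p - 1)*(p + 1)*(p + 4)*(p^2 - 3*p - 10) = (p - 5)*(p - 1)*(p + 1)*(p + 4)*(p + 2)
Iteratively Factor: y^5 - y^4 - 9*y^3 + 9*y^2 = (y)*(y^4 - y^3 - 9*y^2 + 9*y) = y*(y - 3)*(y^3 + 2*y^2 - 3*y) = y*(y - 3)*(y + 3)*(y^2 - y) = y*(y - 3)*(y - 1)*(y + 3)*(y)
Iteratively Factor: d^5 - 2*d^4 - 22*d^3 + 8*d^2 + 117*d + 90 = (d + 1)*(d^4 - 3*d^3 - 19*d^2 + 27*d + 90) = (d + 1)*(d + 3)*(d^3 - 6*d^2 - d + 30) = (d - 5)*(d + 1)*(d + 3)*(d^2 - d - 6) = (d - 5)*(d + 1)*(d + 2)*(d + 3)*(d - 3)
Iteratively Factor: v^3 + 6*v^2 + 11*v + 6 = (v + 3)*(v^2 + 3*v + 2) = (v + 2)*(v + 3)*(v + 1)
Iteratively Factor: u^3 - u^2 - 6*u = (u)*(u^2 - u - 6) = u*(u - 3)*(u + 2)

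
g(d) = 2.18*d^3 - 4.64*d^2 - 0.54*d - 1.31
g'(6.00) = 179.22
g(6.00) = 299.29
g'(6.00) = 179.22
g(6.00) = 299.29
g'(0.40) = -3.21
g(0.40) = -2.13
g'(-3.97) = 139.38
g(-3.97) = -208.70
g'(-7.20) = 405.31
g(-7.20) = -1051.64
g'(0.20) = -2.13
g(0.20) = -1.59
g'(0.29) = -2.68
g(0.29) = -1.80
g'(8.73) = 416.88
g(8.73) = 1090.79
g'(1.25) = -1.92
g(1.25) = -4.98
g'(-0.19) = 1.46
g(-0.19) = -1.39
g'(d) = 6.54*d^2 - 9.28*d - 0.54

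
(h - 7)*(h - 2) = h^2 - 9*h + 14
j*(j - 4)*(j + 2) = j^3 - 2*j^2 - 8*j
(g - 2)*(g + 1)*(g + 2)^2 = g^4 + 3*g^3 - 2*g^2 - 12*g - 8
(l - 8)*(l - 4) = l^2 - 12*l + 32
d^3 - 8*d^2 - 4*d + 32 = (d - 8)*(d - 2)*(d + 2)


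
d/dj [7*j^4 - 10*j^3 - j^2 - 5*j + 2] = 28*j^3 - 30*j^2 - 2*j - 5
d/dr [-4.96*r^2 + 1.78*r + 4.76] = 1.78 - 9.92*r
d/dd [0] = 0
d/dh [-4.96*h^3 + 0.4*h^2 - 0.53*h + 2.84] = -14.88*h^2 + 0.8*h - 0.53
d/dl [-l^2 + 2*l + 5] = 2 - 2*l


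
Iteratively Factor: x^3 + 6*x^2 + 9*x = (x)*(x^2 + 6*x + 9) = x*(x + 3)*(x + 3)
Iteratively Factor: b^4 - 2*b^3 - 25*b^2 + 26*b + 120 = (b + 4)*(b^3 - 6*b^2 - b + 30) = (b - 5)*(b + 4)*(b^2 - b - 6) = (b - 5)*(b + 2)*(b + 4)*(b - 3)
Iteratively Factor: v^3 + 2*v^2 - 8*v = (v)*(v^2 + 2*v - 8) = v*(v + 4)*(v - 2)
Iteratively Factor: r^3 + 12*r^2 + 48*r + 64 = (r + 4)*(r^2 + 8*r + 16) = (r + 4)^2*(r + 4)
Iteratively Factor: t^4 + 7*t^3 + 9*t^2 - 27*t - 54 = (t + 3)*(t^3 + 4*t^2 - 3*t - 18) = (t - 2)*(t + 3)*(t^2 + 6*t + 9) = (t - 2)*(t + 3)^2*(t + 3)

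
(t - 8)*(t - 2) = t^2 - 10*t + 16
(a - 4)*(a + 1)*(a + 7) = a^3 + 4*a^2 - 25*a - 28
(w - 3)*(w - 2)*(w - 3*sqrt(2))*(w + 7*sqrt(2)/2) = w^4 - 5*w^3 + sqrt(2)*w^3/2 - 15*w^2 - 5*sqrt(2)*w^2/2 + 3*sqrt(2)*w + 105*w - 126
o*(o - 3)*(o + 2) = o^3 - o^2 - 6*o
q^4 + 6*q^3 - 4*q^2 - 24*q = q*(q - 2)*(q + 2)*(q + 6)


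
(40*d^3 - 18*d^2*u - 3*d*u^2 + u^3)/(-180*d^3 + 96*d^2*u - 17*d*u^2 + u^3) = (-8*d^2 + 2*d*u + u^2)/(36*d^2 - 12*d*u + u^2)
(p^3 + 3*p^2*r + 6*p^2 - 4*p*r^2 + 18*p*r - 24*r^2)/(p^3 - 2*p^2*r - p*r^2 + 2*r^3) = (p^2 + 4*p*r + 6*p + 24*r)/(p^2 - p*r - 2*r^2)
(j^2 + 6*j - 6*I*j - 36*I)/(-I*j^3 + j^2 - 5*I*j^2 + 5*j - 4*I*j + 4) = (I*j^2 + 6*j*(1 + I) + 36)/(j^3 + j^2*(5 + I) + j*(4 + 5*I) + 4*I)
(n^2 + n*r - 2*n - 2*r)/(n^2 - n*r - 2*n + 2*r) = (-n - r)/(-n + r)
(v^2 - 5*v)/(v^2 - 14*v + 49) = v*(v - 5)/(v^2 - 14*v + 49)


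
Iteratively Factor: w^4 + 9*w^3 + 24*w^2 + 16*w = (w + 4)*(w^3 + 5*w^2 + 4*w) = w*(w + 4)*(w^2 + 5*w + 4) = w*(w + 1)*(w + 4)*(w + 4)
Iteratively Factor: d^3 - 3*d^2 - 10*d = (d)*(d^2 - 3*d - 10) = d*(d + 2)*(d - 5)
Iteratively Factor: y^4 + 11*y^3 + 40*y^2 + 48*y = (y + 4)*(y^3 + 7*y^2 + 12*y) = (y + 3)*(y + 4)*(y^2 + 4*y) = y*(y + 3)*(y + 4)*(y + 4)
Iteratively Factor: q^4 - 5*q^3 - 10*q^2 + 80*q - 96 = (q - 2)*(q^3 - 3*q^2 - 16*q + 48) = (q - 3)*(q - 2)*(q^2 - 16) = (q - 4)*(q - 3)*(q - 2)*(q + 4)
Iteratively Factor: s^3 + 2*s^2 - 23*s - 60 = (s + 4)*(s^2 - 2*s - 15) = (s + 3)*(s + 4)*(s - 5)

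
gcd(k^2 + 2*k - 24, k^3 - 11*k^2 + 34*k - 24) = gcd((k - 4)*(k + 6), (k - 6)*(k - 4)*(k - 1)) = k - 4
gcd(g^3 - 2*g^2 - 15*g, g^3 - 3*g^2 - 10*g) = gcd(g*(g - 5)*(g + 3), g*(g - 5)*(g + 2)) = g^2 - 5*g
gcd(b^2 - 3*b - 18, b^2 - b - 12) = b + 3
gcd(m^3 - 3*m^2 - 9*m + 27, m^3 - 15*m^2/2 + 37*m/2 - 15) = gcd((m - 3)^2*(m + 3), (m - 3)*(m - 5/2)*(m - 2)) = m - 3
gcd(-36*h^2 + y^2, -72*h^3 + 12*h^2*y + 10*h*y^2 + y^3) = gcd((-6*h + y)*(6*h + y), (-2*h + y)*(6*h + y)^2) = 6*h + y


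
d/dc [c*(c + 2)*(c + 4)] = 3*c^2 + 12*c + 8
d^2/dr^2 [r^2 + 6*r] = 2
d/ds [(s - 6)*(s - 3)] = 2*s - 9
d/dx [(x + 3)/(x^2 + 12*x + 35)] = (x^2 + 12*x - 2*(x + 3)*(x + 6) + 35)/(x^2 + 12*x + 35)^2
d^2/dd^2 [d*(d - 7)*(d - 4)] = 6*d - 22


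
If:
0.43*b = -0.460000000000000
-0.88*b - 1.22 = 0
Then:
No Solution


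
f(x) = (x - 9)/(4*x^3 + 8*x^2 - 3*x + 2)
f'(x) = (x - 9)*(-12*x^2 - 16*x + 3)/(4*x^3 + 8*x^2 - 3*x + 2)^2 + 1/(4*x^3 + 8*x^2 - 3*x + 2) = (4*x^3 + 8*x^2 - 3*x - (x - 9)*(12*x^2 + 16*x - 3) + 2)/(4*x^3 + 8*x^2 - 3*x + 2)^2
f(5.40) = -0.00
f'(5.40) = 0.00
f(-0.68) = -1.49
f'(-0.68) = -1.77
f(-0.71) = -1.44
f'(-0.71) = -1.63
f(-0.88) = -1.22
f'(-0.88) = -1.05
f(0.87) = -1.01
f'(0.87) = 2.62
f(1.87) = -0.14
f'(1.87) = 0.21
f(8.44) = -0.00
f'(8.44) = 0.00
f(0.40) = -3.68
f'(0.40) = 8.81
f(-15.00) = 0.00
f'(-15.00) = 0.00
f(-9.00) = 0.01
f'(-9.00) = 0.00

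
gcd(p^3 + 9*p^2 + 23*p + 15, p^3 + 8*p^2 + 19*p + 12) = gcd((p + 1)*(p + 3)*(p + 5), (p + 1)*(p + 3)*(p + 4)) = p^2 + 4*p + 3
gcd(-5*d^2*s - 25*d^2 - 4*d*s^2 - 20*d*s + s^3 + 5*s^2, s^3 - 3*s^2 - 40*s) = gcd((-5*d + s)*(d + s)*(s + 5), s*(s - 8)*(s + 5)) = s + 5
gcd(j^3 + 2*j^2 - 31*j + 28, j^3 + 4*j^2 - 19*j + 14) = j^2 + 6*j - 7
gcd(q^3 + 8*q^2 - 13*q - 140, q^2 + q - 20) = q^2 + q - 20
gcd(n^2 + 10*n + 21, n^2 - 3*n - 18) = n + 3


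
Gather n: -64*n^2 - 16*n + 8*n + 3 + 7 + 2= -64*n^2 - 8*n + 12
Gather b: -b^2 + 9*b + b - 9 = -b^2 + 10*b - 9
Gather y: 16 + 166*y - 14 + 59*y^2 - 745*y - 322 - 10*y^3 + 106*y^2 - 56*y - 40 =-10*y^3 + 165*y^2 - 635*y - 360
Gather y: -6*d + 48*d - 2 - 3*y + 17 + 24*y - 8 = 42*d + 21*y + 7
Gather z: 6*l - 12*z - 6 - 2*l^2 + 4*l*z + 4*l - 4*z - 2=-2*l^2 + 10*l + z*(4*l - 16) - 8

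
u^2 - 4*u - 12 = (u - 6)*(u + 2)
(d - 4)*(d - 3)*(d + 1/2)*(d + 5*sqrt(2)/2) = d^4 - 13*d^3/2 + 5*sqrt(2)*d^3/2 - 65*sqrt(2)*d^2/4 + 17*d^2/2 + 6*d + 85*sqrt(2)*d/4 + 15*sqrt(2)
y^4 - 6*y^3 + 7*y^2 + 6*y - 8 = (y - 4)*(y - 2)*(y - 1)*(y + 1)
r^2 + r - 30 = (r - 5)*(r + 6)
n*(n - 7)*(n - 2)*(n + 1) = n^4 - 8*n^3 + 5*n^2 + 14*n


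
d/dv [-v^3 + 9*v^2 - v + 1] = -3*v^2 + 18*v - 1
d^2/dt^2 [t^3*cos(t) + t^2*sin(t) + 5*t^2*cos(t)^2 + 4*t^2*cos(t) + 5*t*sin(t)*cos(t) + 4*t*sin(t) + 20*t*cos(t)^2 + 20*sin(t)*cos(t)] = -t^3*cos(t) - 7*t^2*sin(t) - 4*t^2*cos(t) - 10*t^2*cos(2*t) - 20*t*sin(t) - 30*t*sin(2*t) + 10*t*cos(t) - 40*t*cos(2*t) + 2*sin(t) - 80*sin(2*t) + 16*cos(t) + 15*cos(2*t) + 5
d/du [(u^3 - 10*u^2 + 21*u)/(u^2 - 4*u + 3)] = (u^2 - 2*u + 7)/(u^2 - 2*u + 1)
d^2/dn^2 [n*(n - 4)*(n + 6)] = 6*n + 4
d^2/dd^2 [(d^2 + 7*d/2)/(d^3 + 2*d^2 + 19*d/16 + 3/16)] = 16*(512*d^6 + 5376*d^5 + 8928*d^4 + 3152*d^3 - 2592*d^2 - 2016*d - 381)/(4096*d^9 + 24576*d^8 + 63744*d^7 + 93440*d^6 + 84912*d^5 + 49344*d^4 + 18235*d^3 + 4113*d^2 + 513*d + 27)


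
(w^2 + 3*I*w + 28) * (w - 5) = w^3 - 5*w^2 + 3*I*w^2 + 28*w - 15*I*w - 140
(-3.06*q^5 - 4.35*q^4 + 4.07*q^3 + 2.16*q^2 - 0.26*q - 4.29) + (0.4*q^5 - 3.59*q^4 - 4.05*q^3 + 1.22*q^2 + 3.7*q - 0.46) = -2.66*q^5 - 7.94*q^4 + 0.0200000000000005*q^3 + 3.38*q^2 + 3.44*q - 4.75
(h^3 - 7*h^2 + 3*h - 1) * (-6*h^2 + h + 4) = -6*h^5 + 43*h^4 - 21*h^3 - 19*h^2 + 11*h - 4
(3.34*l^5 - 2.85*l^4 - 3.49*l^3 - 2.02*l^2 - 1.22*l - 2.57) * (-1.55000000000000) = -5.177*l^5 + 4.4175*l^4 + 5.4095*l^3 + 3.131*l^2 + 1.891*l + 3.9835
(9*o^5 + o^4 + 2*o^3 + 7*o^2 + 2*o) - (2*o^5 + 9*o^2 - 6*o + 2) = 7*o^5 + o^4 + 2*o^3 - 2*o^2 + 8*o - 2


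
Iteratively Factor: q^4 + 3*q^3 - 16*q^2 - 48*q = (q - 4)*(q^3 + 7*q^2 + 12*q) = q*(q - 4)*(q^2 + 7*q + 12) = q*(q - 4)*(q + 4)*(q + 3)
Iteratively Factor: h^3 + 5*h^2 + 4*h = (h + 4)*(h^2 + h) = h*(h + 4)*(h + 1)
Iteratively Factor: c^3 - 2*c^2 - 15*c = (c + 3)*(c^2 - 5*c) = (c - 5)*(c + 3)*(c)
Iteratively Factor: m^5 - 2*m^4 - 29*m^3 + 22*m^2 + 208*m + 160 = (m + 4)*(m^4 - 6*m^3 - 5*m^2 + 42*m + 40) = (m + 1)*(m + 4)*(m^3 - 7*m^2 + 2*m + 40) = (m - 4)*(m + 1)*(m + 4)*(m^2 - 3*m - 10) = (m - 4)*(m + 1)*(m + 2)*(m + 4)*(m - 5)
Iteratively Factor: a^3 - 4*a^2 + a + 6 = (a + 1)*(a^2 - 5*a + 6) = (a - 2)*(a + 1)*(a - 3)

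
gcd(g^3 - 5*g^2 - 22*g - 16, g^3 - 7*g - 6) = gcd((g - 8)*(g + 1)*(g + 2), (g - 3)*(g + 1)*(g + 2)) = g^2 + 3*g + 2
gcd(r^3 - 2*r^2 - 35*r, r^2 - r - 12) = 1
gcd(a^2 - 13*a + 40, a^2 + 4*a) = 1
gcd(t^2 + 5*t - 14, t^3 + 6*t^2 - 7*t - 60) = 1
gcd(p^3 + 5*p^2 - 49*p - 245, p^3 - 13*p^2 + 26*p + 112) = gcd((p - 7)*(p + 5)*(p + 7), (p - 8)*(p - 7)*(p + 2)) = p - 7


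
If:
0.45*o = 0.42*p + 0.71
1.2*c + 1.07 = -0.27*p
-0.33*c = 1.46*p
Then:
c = -0.94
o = 1.78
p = 0.21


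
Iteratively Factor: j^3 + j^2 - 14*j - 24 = (j - 4)*(j^2 + 5*j + 6) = (j - 4)*(j + 2)*(j + 3)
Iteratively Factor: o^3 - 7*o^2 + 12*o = (o)*(o^2 - 7*o + 12) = o*(o - 3)*(o - 4)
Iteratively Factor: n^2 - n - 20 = (n - 5)*(n + 4)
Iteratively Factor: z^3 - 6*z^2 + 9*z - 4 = (z - 1)*(z^2 - 5*z + 4) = (z - 4)*(z - 1)*(z - 1)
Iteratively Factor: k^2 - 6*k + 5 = (k - 5)*(k - 1)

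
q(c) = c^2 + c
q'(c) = 2*c + 1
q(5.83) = 39.82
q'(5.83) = 12.66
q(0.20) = 0.24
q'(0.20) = 1.40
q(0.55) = 0.85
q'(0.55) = 2.10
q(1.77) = 4.90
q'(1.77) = 4.54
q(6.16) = 44.11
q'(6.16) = 13.32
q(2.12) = 6.61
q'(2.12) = 5.24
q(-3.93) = 11.51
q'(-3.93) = -6.86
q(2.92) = 11.45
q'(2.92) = 6.84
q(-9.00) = 72.00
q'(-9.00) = -17.00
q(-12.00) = 132.00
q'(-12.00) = -23.00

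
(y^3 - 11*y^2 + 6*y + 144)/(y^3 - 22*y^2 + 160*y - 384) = (y + 3)/(y - 8)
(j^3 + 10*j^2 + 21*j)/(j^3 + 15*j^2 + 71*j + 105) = j/(j + 5)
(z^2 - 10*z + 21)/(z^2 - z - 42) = (z - 3)/(z + 6)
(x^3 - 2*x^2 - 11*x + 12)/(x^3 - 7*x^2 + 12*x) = (x^2 + 2*x - 3)/(x*(x - 3))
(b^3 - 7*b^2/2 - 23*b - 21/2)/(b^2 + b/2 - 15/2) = (2*b^2 - 13*b - 7)/(2*b - 5)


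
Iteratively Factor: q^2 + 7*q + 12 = (q + 3)*(q + 4)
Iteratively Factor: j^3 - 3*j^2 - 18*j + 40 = (j + 4)*(j^2 - 7*j + 10) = (j - 2)*(j + 4)*(j - 5)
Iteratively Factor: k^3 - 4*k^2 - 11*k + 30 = (k + 3)*(k^2 - 7*k + 10) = (k - 5)*(k + 3)*(k - 2)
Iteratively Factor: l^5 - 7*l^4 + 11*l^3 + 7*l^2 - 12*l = (l - 4)*(l^4 - 3*l^3 - l^2 + 3*l) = (l - 4)*(l - 3)*(l^3 - l) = (l - 4)*(l - 3)*(l - 1)*(l^2 + l) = l*(l - 4)*(l - 3)*(l - 1)*(l + 1)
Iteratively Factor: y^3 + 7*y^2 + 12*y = (y + 3)*(y^2 + 4*y) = y*(y + 3)*(y + 4)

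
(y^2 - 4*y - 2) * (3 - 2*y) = -2*y^3 + 11*y^2 - 8*y - 6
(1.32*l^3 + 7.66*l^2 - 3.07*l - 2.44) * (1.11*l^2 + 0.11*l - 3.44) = 1.4652*l^5 + 8.6478*l^4 - 7.1059*l^3 - 29.3965*l^2 + 10.2924*l + 8.3936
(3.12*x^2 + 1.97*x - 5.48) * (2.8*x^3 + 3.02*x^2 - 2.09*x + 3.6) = 8.736*x^5 + 14.9384*x^4 - 15.9154*x^3 - 9.4349*x^2 + 18.5452*x - 19.728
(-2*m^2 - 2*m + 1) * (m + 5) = -2*m^3 - 12*m^2 - 9*m + 5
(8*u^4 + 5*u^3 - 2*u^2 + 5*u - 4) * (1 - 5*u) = -40*u^5 - 17*u^4 + 15*u^3 - 27*u^2 + 25*u - 4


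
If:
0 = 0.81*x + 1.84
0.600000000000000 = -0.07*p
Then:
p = -8.57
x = -2.27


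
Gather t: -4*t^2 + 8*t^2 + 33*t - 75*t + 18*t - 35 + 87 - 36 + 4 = 4*t^2 - 24*t + 20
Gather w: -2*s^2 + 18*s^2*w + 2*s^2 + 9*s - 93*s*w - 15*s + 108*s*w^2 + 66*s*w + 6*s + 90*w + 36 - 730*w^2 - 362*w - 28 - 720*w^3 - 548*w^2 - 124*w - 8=-720*w^3 + w^2*(108*s - 1278) + w*(18*s^2 - 27*s - 396)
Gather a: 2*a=2*a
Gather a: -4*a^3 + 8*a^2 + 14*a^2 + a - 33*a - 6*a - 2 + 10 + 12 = -4*a^3 + 22*a^2 - 38*a + 20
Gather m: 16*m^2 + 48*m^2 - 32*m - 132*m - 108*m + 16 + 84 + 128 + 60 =64*m^2 - 272*m + 288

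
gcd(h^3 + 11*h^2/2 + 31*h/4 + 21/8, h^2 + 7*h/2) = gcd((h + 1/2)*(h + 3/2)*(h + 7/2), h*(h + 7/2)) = h + 7/2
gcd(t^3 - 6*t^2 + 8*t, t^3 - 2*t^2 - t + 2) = t - 2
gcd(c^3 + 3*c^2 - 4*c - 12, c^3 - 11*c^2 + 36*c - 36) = c - 2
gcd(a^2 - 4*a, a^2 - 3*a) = a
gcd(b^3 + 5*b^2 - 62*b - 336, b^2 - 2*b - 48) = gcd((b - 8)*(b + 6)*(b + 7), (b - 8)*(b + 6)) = b^2 - 2*b - 48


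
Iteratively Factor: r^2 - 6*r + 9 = (r - 3)*(r - 3)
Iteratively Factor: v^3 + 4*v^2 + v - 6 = (v + 2)*(v^2 + 2*v - 3) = (v - 1)*(v + 2)*(v + 3)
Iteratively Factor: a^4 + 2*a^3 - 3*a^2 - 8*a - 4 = (a + 1)*(a^3 + a^2 - 4*a - 4) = (a - 2)*(a + 1)*(a^2 + 3*a + 2) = (a - 2)*(a + 1)^2*(a + 2)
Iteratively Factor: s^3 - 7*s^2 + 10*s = (s - 2)*(s^2 - 5*s) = (s - 5)*(s - 2)*(s)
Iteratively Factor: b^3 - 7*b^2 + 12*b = (b - 4)*(b^2 - 3*b) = b*(b - 4)*(b - 3)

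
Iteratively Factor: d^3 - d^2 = (d - 1)*(d^2) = d*(d - 1)*(d)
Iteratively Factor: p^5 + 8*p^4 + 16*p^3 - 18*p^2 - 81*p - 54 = (p + 3)*(p^4 + 5*p^3 + p^2 - 21*p - 18) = (p + 3)^2*(p^3 + 2*p^2 - 5*p - 6) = (p - 2)*(p + 3)^2*(p^2 + 4*p + 3) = (p - 2)*(p + 3)^3*(p + 1)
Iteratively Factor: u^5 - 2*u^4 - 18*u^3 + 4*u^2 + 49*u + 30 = (u + 3)*(u^4 - 5*u^3 - 3*u^2 + 13*u + 10) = (u + 1)*(u + 3)*(u^3 - 6*u^2 + 3*u + 10) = (u + 1)^2*(u + 3)*(u^2 - 7*u + 10) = (u - 5)*(u + 1)^2*(u + 3)*(u - 2)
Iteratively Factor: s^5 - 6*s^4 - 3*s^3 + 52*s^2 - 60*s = (s - 2)*(s^4 - 4*s^3 - 11*s^2 + 30*s) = (s - 2)^2*(s^3 - 2*s^2 - 15*s) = (s - 2)^2*(s + 3)*(s^2 - 5*s) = s*(s - 2)^2*(s + 3)*(s - 5)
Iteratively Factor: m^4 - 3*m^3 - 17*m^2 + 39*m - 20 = (m + 4)*(m^3 - 7*m^2 + 11*m - 5) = (m - 1)*(m + 4)*(m^2 - 6*m + 5) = (m - 5)*(m - 1)*(m + 4)*(m - 1)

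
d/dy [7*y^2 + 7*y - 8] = 14*y + 7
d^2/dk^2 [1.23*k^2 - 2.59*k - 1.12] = 2.46000000000000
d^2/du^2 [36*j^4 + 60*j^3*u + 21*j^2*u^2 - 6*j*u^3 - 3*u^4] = 42*j^2 - 36*j*u - 36*u^2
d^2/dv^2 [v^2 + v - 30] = 2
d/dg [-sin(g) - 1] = -cos(g)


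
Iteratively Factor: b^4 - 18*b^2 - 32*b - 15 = (b + 1)*(b^3 - b^2 - 17*b - 15) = (b + 1)*(b + 3)*(b^2 - 4*b - 5) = (b + 1)^2*(b + 3)*(b - 5)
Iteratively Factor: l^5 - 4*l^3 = (l + 2)*(l^4 - 2*l^3) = l*(l + 2)*(l^3 - 2*l^2) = l^2*(l + 2)*(l^2 - 2*l) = l^2*(l - 2)*(l + 2)*(l)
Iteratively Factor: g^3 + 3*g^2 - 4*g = (g)*(g^2 + 3*g - 4) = g*(g - 1)*(g + 4)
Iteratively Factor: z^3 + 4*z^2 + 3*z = (z)*(z^2 + 4*z + 3) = z*(z + 3)*(z + 1)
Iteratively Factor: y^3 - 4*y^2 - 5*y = (y)*(y^2 - 4*y - 5) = y*(y + 1)*(y - 5)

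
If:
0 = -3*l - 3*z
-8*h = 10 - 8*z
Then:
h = z - 5/4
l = -z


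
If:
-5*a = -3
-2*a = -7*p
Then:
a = 3/5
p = 6/35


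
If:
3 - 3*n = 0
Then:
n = 1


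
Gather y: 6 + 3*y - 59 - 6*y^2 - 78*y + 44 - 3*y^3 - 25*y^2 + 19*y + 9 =-3*y^3 - 31*y^2 - 56*y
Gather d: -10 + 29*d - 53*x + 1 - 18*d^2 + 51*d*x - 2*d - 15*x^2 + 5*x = -18*d^2 + d*(51*x + 27) - 15*x^2 - 48*x - 9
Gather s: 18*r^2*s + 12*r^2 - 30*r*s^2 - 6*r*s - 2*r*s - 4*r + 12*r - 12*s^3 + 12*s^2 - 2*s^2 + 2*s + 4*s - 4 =12*r^2 + 8*r - 12*s^3 + s^2*(10 - 30*r) + s*(18*r^2 - 8*r + 6) - 4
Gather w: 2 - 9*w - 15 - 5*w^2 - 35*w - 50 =-5*w^2 - 44*w - 63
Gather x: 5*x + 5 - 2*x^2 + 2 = -2*x^2 + 5*x + 7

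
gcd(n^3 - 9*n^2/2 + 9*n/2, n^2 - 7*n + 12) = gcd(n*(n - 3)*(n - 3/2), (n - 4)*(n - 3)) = n - 3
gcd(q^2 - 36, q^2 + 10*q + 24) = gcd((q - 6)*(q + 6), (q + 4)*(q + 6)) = q + 6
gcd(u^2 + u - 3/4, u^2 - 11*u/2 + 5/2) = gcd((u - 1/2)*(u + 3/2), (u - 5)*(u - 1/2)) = u - 1/2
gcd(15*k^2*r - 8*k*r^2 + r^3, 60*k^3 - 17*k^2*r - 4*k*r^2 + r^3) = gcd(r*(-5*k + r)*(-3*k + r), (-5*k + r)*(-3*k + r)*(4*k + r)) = 15*k^2 - 8*k*r + r^2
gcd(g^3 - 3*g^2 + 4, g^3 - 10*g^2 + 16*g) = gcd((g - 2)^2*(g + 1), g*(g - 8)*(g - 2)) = g - 2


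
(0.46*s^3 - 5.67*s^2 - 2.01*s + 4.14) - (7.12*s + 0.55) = 0.46*s^3 - 5.67*s^2 - 9.13*s + 3.59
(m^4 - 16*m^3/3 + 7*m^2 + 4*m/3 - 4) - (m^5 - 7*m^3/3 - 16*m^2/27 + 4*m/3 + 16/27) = -m^5 + m^4 - 3*m^3 + 205*m^2/27 - 124/27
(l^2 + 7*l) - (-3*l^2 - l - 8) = 4*l^2 + 8*l + 8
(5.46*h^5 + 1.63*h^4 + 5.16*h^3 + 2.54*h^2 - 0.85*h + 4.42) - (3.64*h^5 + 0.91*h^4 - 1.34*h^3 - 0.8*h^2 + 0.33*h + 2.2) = 1.82*h^5 + 0.72*h^4 + 6.5*h^3 + 3.34*h^2 - 1.18*h + 2.22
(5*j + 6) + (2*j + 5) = 7*j + 11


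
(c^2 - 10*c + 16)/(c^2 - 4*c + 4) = (c - 8)/(c - 2)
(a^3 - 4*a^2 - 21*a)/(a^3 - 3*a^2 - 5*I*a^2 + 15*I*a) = (a^2 - 4*a - 21)/(a^2 - 3*a - 5*I*a + 15*I)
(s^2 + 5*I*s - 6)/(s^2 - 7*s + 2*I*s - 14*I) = (s + 3*I)/(s - 7)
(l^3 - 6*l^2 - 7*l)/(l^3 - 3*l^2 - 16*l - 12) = l*(l - 7)/(l^2 - 4*l - 12)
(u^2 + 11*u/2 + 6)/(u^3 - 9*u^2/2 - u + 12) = (u + 4)/(u^2 - 6*u + 8)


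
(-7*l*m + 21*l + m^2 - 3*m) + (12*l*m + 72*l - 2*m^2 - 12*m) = 5*l*m + 93*l - m^2 - 15*m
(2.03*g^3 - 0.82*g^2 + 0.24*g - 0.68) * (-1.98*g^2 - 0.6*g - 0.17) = -4.0194*g^5 + 0.4056*g^4 - 0.3283*g^3 + 1.3418*g^2 + 0.3672*g + 0.1156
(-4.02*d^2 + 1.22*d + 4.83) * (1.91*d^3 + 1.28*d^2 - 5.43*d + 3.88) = -7.6782*d^5 - 2.8154*d^4 + 32.6155*d^3 - 16.0398*d^2 - 21.4933*d + 18.7404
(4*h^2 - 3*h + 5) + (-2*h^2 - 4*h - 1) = 2*h^2 - 7*h + 4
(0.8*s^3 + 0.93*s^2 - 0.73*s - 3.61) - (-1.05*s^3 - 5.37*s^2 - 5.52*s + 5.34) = 1.85*s^3 + 6.3*s^2 + 4.79*s - 8.95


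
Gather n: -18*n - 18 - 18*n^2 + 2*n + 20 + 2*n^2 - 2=-16*n^2 - 16*n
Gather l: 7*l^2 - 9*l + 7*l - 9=7*l^2 - 2*l - 9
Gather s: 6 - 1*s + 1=7 - s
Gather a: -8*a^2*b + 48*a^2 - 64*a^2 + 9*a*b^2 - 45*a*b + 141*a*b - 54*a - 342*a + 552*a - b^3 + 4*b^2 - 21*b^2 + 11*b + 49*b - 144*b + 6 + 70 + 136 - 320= a^2*(-8*b - 16) + a*(9*b^2 + 96*b + 156) - b^3 - 17*b^2 - 84*b - 108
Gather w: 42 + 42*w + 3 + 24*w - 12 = 66*w + 33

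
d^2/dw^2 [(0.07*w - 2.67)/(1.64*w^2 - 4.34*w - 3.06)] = ((9.3652 - 0.6888*w)*(-1.64*w^2 + 4.34*w + 3.06) - (0.07*w - 2.67)*(3.28*w - 4.34)*(6.56*w - 8.68))/(-1.64*w^2 + 4.34*w + 3.06)^3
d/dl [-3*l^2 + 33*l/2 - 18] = 33/2 - 6*l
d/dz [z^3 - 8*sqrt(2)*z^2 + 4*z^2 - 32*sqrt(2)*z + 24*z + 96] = 3*z^2 - 16*sqrt(2)*z + 8*z - 32*sqrt(2) + 24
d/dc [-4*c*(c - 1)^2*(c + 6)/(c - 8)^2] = 8*(-c^4 + 14*c^3 + 48*c^2 - 85*c + 24)/(c^3 - 24*c^2 + 192*c - 512)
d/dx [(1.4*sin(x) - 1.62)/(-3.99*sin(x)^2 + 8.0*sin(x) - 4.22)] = (5.586*sin(x)^2 - 12.9276*sin(x) + 7.052)*cos(x)/(15.9201*sin(x)^4 - 63.84*sin(x)^3 + 97.6756*sin(x)^2 - 67.52*sin(x) + 17.8084)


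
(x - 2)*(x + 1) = x^2 - x - 2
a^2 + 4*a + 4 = (a + 2)^2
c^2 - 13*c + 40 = (c - 8)*(c - 5)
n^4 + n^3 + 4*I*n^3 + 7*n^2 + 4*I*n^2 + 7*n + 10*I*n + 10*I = (n + 1)*(n - 2*I)*(n + I)*(n + 5*I)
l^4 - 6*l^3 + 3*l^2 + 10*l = l*(l - 5)*(l - 2)*(l + 1)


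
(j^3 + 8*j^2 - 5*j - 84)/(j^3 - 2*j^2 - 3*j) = (j^2 + 11*j + 28)/(j*(j + 1))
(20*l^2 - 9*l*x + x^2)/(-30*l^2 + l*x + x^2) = (-4*l + x)/(6*l + x)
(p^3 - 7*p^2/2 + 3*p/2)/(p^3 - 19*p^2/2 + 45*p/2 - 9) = p/(p - 6)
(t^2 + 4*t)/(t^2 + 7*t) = (t + 4)/(t + 7)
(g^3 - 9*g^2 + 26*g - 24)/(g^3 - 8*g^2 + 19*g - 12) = (g - 2)/(g - 1)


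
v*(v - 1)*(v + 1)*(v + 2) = v^4 + 2*v^3 - v^2 - 2*v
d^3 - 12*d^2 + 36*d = d*(d - 6)^2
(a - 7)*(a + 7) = a^2 - 49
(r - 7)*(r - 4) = r^2 - 11*r + 28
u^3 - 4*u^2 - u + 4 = (u - 4)*(u - 1)*(u + 1)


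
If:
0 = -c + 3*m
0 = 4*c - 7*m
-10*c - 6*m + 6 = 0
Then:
No Solution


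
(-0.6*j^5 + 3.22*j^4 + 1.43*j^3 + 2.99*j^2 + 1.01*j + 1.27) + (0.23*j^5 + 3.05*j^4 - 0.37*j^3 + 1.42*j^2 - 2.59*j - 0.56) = -0.37*j^5 + 6.27*j^4 + 1.06*j^3 + 4.41*j^2 - 1.58*j + 0.71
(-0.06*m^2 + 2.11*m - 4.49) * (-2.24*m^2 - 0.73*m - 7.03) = 0.1344*m^4 - 4.6826*m^3 + 8.9391*m^2 - 11.5556*m + 31.5647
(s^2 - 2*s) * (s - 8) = s^3 - 10*s^2 + 16*s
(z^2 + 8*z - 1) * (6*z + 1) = 6*z^3 + 49*z^2 + 2*z - 1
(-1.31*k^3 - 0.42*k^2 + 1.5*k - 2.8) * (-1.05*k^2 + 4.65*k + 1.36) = 1.3755*k^5 - 5.6505*k^4 - 5.3096*k^3 + 9.3438*k^2 - 10.98*k - 3.808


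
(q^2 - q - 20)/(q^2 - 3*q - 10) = (q + 4)/(q + 2)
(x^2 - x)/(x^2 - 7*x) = (x - 1)/(x - 7)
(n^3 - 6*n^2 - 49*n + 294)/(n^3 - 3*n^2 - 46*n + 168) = (n - 7)/(n - 4)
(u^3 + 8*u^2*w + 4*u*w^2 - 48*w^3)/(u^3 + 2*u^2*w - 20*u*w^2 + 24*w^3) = (u + 4*w)/(u - 2*w)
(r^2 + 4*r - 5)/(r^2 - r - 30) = (r - 1)/(r - 6)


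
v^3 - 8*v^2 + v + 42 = (v - 7)*(v - 3)*(v + 2)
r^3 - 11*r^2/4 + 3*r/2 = r*(r - 2)*(r - 3/4)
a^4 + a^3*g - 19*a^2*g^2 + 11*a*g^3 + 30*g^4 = (a - 3*g)*(a - 2*g)*(a + g)*(a + 5*g)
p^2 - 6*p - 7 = (p - 7)*(p + 1)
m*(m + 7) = m^2 + 7*m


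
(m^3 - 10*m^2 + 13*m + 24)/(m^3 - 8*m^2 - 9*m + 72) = (m + 1)/(m + 3)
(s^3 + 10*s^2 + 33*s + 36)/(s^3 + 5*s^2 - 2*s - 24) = (s + 3)/(s - 2)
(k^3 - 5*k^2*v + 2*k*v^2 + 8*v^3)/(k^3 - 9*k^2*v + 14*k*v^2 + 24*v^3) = (-k + 2*v)/(-k + 6*v)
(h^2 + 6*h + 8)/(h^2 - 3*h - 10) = (h + 4)/(h - 5)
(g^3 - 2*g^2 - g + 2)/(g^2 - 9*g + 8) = (g^2 - g - 2)/(g - 8)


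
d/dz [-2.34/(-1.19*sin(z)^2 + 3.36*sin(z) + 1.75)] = (7.8624 - 5.5692*sin(z))*cos(z)/(-1.19*sin(z)^2 + 3.36*sin(z) + 1.75)^2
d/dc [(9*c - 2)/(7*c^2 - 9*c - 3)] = (-63*c^2 + 28*c - 45)/(49*c^4 - 126*c^3 + 39*c^2 + 54*c + 9)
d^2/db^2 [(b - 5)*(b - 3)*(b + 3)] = 6*b - 10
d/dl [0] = 0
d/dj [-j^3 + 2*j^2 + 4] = j*(4 - 3*j)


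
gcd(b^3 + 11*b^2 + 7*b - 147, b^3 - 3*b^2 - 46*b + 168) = b + 7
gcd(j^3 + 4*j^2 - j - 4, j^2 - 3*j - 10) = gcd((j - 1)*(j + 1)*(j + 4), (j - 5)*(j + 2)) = 1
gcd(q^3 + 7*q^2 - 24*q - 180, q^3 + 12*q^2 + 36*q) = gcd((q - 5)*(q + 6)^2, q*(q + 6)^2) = q^2 + 12*q + 36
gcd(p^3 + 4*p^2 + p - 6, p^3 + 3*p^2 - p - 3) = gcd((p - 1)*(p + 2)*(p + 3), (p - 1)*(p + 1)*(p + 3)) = p^2 + 2*p - 3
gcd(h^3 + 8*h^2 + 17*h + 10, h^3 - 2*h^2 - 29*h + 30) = h + 5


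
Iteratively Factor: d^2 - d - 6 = (d + 2)*(d - 3)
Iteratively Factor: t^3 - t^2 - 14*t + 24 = (t - 2)*(t^2 + t - 12) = (t - 3)*(t - 2)*(t + 4)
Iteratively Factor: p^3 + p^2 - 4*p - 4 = (p + 1)*(p^2 - 4) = (p - 2)*(p + 1)*(p + 2)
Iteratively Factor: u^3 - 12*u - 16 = (u - 4)*(u^2 + 4*u + 4) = (u - 4)*(u + 2)*(u + 2)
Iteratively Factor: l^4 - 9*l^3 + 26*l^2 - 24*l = (l - 2)*(l^3 - 7*l^2 + 12*l) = l*(l - 2)*(l^2 - 7*l + 12) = l*(l - 4)*(l - 2)*(l - 3)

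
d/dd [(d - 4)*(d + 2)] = 2*d - 2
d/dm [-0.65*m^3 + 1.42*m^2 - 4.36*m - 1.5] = -1.95*m^2 + 2.84*m - 4.36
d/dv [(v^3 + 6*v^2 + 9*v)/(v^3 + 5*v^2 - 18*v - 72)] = (-v^2 - 48*v - 72)/(v^4 + 4*v^3 - 44*v^2 - 96*v + 576)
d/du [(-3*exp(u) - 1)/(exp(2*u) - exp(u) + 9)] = ((2*exp(u) - 1)*(3*exp(u) + 1) - 3*exp(2*u) + 3*exp(u) - 27)*exp(u)/(exp(2*u) - exp(u) + 9)^2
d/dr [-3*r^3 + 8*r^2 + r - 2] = -9*r^2 + 16*r + 1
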